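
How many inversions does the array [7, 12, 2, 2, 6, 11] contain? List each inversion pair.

Finding inversions in [7, 12, 2, 2, 6, 11]:

(0, 2): arr[0]=7 > arr[2]=2
(0, 3): arr[0]=7 > arr[3]=2
(0, 4): arr[0]=7 > arr[4]=6
(1, 2): arr[1]=12 > arr[2]=2
(1, 3): arr[1]=12 > arr[3]=2
(1, 4): arr[1]=12 > arr[4]=6
(1, 5): arr[1]=12 > arr[5]=11

Total inversions: 7

The array has 7 inversion(s): (0,2), (0,3), (0,4), (1,2), (1,3), (1,4), (1,5). Each pair (i,j) satisfies i < j and arr[i] > arr[j].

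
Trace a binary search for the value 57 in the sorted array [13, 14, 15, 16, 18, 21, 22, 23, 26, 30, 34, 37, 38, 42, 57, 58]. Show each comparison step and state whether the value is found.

Binary search for 57 in [13, 14, 15, 16, 18, 21, 22, 23, 26, 30, 34, 37, 38, 42, 57, 58]:

lo=0, hi=15, mid=7, arr[mid]=23 -> 23 < 57, search right half
lo=8, hi=15, mid=11, arr[mid]=37 -> 37 < 57, search right half
lo=12, hi=15, mid=13, arr[mid]=42 -> 42 < 57, search right half
lo=14, hi=15, mid=14, arr[mid]=57 -> Found target at index 14!

Binary search finds 57 at index 14 after 4 comparisons. The search repeatedly halves the search space by comparing with the middle element.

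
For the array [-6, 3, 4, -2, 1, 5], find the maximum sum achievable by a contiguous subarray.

Using Kadane's algorithm on [-6, 3, 4, -2, 1, 5]:

Scanning through the array:
Position 1 (value 3): max_ending_here = 3, max_so_far = 3
Position 2 (value 4): max_ending_here = 7, max_so_far = 7
Position 3 (value -2): max_ending_here = 5, max_so_far = 7
Position 4 (value 1): max_ending_here = 6, max_so_far = 7
Position 5 (value 5): max_ending_here = 11, max_so_far = 11

Maximum subarray: [3, 4, -2, 1, 5]
Maximum sum: 11

The maximum subarray is [3, 4, -2, 1, 5] with sum 11. This subarray runs from index 1 to index 5.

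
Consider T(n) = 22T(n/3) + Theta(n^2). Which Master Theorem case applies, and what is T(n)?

Master Theorem for T(n) = 22T(n/3) + O(n^2):

a = 22, b = 3, c = 2
log_b(a) = log_3(22) = 2.8136

Case 1: c = 2 < log_3(22) = 2.8136
T(n) = O(n^(log_3 22))

For T(n) = 22T(n/3) + O(n^2): log_3(22) = 2.8136. This is Case 1 of the Master Theorem (c < log_b(a), work dominated by leaves), giving O(n^(log_3 22)).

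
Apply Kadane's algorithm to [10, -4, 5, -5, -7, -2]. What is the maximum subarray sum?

Using Kadane's algorithm on [10, -4, 5, -5, -7, -2]:

Scanning through the array:
Position 1 (value -4): max_ending_here = 6, max_so_far = 10
Position 2 (value 5): max_ending_here = 11, max_so_far = 11
Position 3 (value -5): max_ending_here = 6, max_so_far = 11
Position 4 (value -7): max_ending_here = -1, max_so_far = 11
Position 5 (value -2): max_ending_here = -2, max_so_far = 11

Maximum subarray: [10, -4, 5]
Maximum sum: 11

The maximum subarray is [10, -4, 5] with sum 11. This subarray runs from index 0 to index 2.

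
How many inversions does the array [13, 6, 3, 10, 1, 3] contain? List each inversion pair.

Finding inversions in [13, 6, 3, 10, 1, 3]:

(0, 1): arr[0]=13 > arr[1]=6
(0, 2): arr[0]=13 > arr[2]=3
(0, 3): arr[0]=13 > arr[3]=10
(0, 4): arr[0]=13 > arr[4]=1
(0, 5): arr[0]=13 > arr[5]=3
(1, 2): arr[1]=6 > arr[2]=3
(1, 4): arr[1]=6 > arr[4]=1
(1, 5): arr[1]=6 > arr[5]=3
(2, 4): arr[2]=3 > arr[4]=1
(3, 4): arr[3]=10 > arr[4]=1
(3, 5): arr[3]=10 > arr[5]=3

Total inversions: 11

The array has 11 inversion(s): (0,1), (0,2), (0,3), (0,4), (0,5), (1,2), (1,4), (1,5), (2,4), (3,4), (3,5). Each pair (i,j) satisfies i < j and arr[i] > arr[j].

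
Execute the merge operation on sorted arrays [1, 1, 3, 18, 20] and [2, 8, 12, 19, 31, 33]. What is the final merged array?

Merging process:

Compare 1 vs 2: take 1 from left. Merged: [1]
Compare 1 vs 2: take 1 from left. Merged: [1, 1]
Compare 3 vs 2: take 2 from right. Merged: [1, 1, 2]
Compare 3 vs 8: take 3 from left. Merged: [1, 1, 2, 3]
Compare 18 vs 8: take 8 from right. Merged: [1, 1, 2, 3, 8]
Compare 18 vs 12: take 12 from right. Merged: [1, 1, 2, 3, 8, 12]
Compare 18 vs 19: take 18 from left. Merged: [1, 1, 2, 3, 8, 12, 18]
Compare 20 vs 19: take 19 from right. Merged: [1, 1, 2, 3, 8, 12, 18, 19]
Compare 20 vs 31: take 20 from left. Merged: [1, 1, 2, 3, 8, 12, 18, 19, 20]
Append remaining from right: [31, 33]. Merged: [1, 1, 2, 3, 8, 12, 18, 19, 20, 31, 33]

Final merged array: [1, 1, 2, 3, 8, 12, 18, 19, 20, 31, 33]
Total comparisons: 9

The merged array is [1, 1, 2, 3, 8, 12, 18, 19, 20, 31, 33], requiring 9 comparisons. The merge step runs in O(n) time where n is the total number of elements.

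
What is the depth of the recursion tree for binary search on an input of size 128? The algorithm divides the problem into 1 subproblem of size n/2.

For divide and conquer with division factor 2:

Problem sizes at each level:
Level 0: 128
Level 1: 64
Level 2: 32
Level 3: 16
Level 4: 8
Level 5: 4
Level 6: 2
Level 7: 1

The root is level 0 and the size-1 base case is level 7 (the tree spans levels 0 through 7, i.e. 8 levels counting the root), so the depth is the number of divisions: log_2(128) = 7

The recursion tree depth is log_2(128) = 7. At each level, the problem size is divided by 2, so it takes 7 divisions to reduce to a base case of size 1. The algorithm makes 1 recursive call at each level.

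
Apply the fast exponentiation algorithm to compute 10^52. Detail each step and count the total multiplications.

Computing 10^52 by squaring (build up from 10^1; each line after the first costs one multiplication):

10^1 = 10
10^2 = (10^1)^2 = 10^2 = 100
10^3 = 10 * 10^2 = 10 * 100 = 1000
10^6 = (10^3)^2 = 1000^2 = 1000000
10^12 = (10^6)^2 = 1000000^2 = 1000000000000
10^13 = 10 * 10^12 = 10 * 1000000000000 = 10000000000000
10^26 = (10^13)^2 = 10000000000000^2 = 100000000000000000000000000
10^52 = (10^26)^2 = 100000000000000000000000000^2 = 10000000000000000000000000000000000000000000000000000

Result: 10000000000000000000000000000000000000000000000000000
Multiplications needed: 7 (7 lines after 10^1)

10^52 = 10000000000000000000000000000000000000000000000000000. Using exponentiation by squaring, this requires 7 multiplications. The key idea: if the exponent is even, square the half-power; if odd, multiply by the base once.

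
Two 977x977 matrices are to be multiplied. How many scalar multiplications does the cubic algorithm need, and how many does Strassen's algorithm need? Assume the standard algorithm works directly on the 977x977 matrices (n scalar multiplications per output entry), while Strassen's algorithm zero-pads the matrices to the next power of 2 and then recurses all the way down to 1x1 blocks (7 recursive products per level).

Matrix multiplication for 977x977 matrices:

Strassen's algorithm requires power-of-2 dimensions. Pad 977x977 to 1024x1024 (next power of 2).

Standard algorithm: 977^3 = 932574833 multiplications
Strassen's algorithm: 7^(log2(1024)) = 7^10 = 282475249 multiplications
Savings: 932574833 - 282475249 = 650099584 multiplications

Standard: 932574833 multiplications (977^3). Strassen: 282475249 multiplications (7^10, after padding to 1024x1024). Strassen reduces 8 recursive multiplications to 7 at each level.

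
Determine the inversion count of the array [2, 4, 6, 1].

Finding inversions in [2, 4, 6, 1]:

(0, 3): arr[0]=2 > arr[3]=1
(1, 3): arr[1]=4 > arr[3]=1
(2, 3): arr[2]=6 > arr[3]=1

Total inversions: 3

The array has 3 inversion(s): (0,3), (1,3), (2,3). Each pair (i,j) satisfies i < j and arr[i] > arr[j].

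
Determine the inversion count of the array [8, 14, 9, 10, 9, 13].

Finding inversions in [8, 14, 9, 10, 9, 13]:

(1, 2): arr[1]=14 > arr[2]=9
(1, 3): arr[1]=14 > arr[3]=10
(1, 4): arr[1]=14 > arr[4]=9
(1, 5): arr[1]=14 > arr[5]=13
(3, 4): arr[3]=10 > arr[4]=9

Total inversions: 5

The array has 5 inversion(s): (1,2), (1,3), (1,4), (1,5), (3,4). Each pair (i,j) satisfies i < j and arr[i] > arr[j].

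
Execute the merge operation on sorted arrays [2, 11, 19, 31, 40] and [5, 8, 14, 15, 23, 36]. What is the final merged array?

Merging process:

Compare 2 vs 5: take 2 from left. Merged: [2]
Compare 11 vs 5: take 5 from right. Merged: [2, 5]
Compare 11 vs 8: take 8 from right. Merged: [2, 5, 8]
Compare 11 vs 14: take 11 from left. Merged: [2, 5, 8, 11]
Compare 19 vs 14: take 14 from right. Merged: [2, 5, 8, 11, 14]
Compare 19 vs 15: take 15 from right. Merged: [2, 5, 8, 11, 14, 15]
Compare 19 vs 23: take 19 from left. Merged: [2, 5, 8, 11, 14, 15, 19]
Compare 31 vs 23: take 23 from right. Merged: [2, 5, 8, 11, 14, 15, 19, 23]
Compare 31 vs 36: take 31 from left. Merged: [2, 5, 8, 11, 14, 15, 19, 23, 31]
Compare 40 vs 36: take 36 from right. Merged: [2, 5, 8, 11, 14, 15, 19, 23, 31, 36]
Append remaining from left: [40]. Merged: [2, 5, 8, 11, 14, 15, 19, 23, 31, 36, 40]

Final merged array: [2, 5, 8, 11, 14, 15, 19, 23, 31, 36, 40]
Total comparisons: 10

The merged array is [2, 5, 8, 11, 14, 15, 19, 23, 31, 36, 40], requiring 10 comparisons. The merge step runs in O(n) time where n is the total number of elements.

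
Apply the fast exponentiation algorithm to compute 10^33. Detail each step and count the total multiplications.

Computing 10^33 by squaring (build up from 10^1; each line after the first costs one multiplication):

10^1 = 10
10^2 = (10^1)^2 = 10^2 = 100
10^4 = (10^2)^2 = 100^2 = 10000
10^8 = (10^4)^2 = 10000^2 = 100000000
10^16 = (10^8)^2 = 100000000^2 = 10000000000000000
10^32 = (10^16)^2 = 10000000000000000^2 = 100000000000000000000000000000000
10^33 = 10 * 10^32 = 10 * 100000000000000000000000000000000 = 1000000000000000000000000000000000

Result: 1000000000000000000000000000000000
Multiplications needed: 6 (6 lines after 10^1)

10^33 = 1000000000000000000000000000000000. Using exponentiation by squaring, this requires 6 multiplications. The key idea: if the exponent is even, square the half-power; if odd, multiply by the base once.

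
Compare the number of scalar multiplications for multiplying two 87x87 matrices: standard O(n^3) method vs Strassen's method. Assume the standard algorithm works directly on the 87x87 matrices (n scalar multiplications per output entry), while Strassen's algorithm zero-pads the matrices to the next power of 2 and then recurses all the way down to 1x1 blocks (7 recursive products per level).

Matrix multiplication for 87x87 matrices:

Strassen's algorithm requires power-of-2 dimensions. Pad 87x87 to 128x128 (next power of 2).

Standard algorithm: 87^3 = 658503 multiplications
Strassen's algorithm: 7^(log2(128)) = 7^7 = 823543 multiplications
Difference: 658503 - 823543 = -165040 (Strassen uses MORE here due to padding overhead — for small or just-over-power-of-2 n, padding can outweigh the per-level savings)

Standard: 658503 multiplications (87^3). Strassen: 823543 multiplications (7^7, after padding to 128x128). Strassen reduces 8 recursive multiplications to 7 at each level.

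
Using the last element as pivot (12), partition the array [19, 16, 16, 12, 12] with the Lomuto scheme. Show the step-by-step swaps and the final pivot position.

Lomuto partition with pivot = 12:

Initial array: [19, 16, 16, 12, 12]

arr[0]=19 > 12: no swap
arr[1]=16 > 12: no swap
arr[2]=16 > 12: no swap
arr[3]=12 <= 12: swap with position 0, array becomes [12, 16, 16, 19, 12]

Place pivot at position 1: [12, 12, 16, 19, 16]
Pivot position: 1

After partitioning with pivot 12, the array becomes [12, 12, 16, 19, 16]. The pivot is placed at index 1. All elements to the left of the pivot are <= 12, and all elements to the right are > 12.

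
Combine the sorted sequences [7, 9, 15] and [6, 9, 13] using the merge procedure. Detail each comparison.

Merging process:

Compare 7 vs 6: take 6 from right. Merged: [6]
Compare 7 vs 9: take 7 from left. Merged: [6, 7]
Compare 9 vs 9: take 9 from left. Merged: [6, 7, 9]
Compare 15 vs 9: take 9 from right. Merged: [6, 7, 9, 9]
Compare 15 vs 13: take 13 from right. Merged: [6, 7, 9, 9, 13]
Append remaining from left: [15]. Merged: [6, 7, 9, 9, 13, 15]

Final merged array: [6, 7, 9, 9, 13, 15]
Total comparisons: 5

The merged array is [6, 7, 9, 9, 13, 15], requiring 5 comparisons. The merge step runs in O(n) time where n is the total number of elements.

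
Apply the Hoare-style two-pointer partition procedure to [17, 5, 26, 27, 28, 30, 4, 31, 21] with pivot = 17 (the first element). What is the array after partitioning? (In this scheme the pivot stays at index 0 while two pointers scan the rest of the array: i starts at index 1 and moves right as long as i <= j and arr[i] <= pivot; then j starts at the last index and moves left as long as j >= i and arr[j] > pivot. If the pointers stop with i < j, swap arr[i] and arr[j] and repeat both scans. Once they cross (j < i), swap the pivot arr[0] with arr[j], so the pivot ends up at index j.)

Hoare-style two-pointer partition with pivot = 17:

Initial array: [17, 5, 26, 27, 28, 30, 4, 31, 21]

Pointers start at i = 1, j = 8.
i stops at index 2 (arr[2]=26 > 17), j stops at index 6 (arr[6]=4 <= 17): swap arr[2] and arr[6], array becomes [17, 5, 4, 27, 28, 30, 26, 31, 21]
i ends at 3, j ends at 2: the pointers have crossed (j < i), so scanning stops.

Swap pivot arr[0] with arr[2] to place pivot at position 2: [4, 5, 17, 27, 28, 30, 26, 31, 21]
Pivot position: 2

After partitioning with pivot 17, the array becomes [4, 5, 17, 27, 28, 30, 26, 31, 21]. The pivot is placed at index 2. All elements to the left of the pivot are <= 17, and all elements to the right are > 17.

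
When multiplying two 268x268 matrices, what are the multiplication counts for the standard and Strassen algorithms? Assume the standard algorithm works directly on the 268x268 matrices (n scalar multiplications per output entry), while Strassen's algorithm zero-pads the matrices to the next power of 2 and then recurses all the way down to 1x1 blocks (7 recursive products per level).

Matrix multiplication for 268x268 matrices:

Strassen's algorithm requires power-of-2 dimensions. Pad 268x268 to 512x512 (next power of 2).

Standard algorithm: 268^3 = 19248832 multiplications
Strassen's algorithm: 7^(log2(512)) = 7^9 = 40353607 multiplications
Difference: 19248832 - 40353607 = -21104775 (Strassen uses MORE here due to padding overhead — for small or just-over-power-of-2 n, padding can outweigh the per-level savings)

Standard: 19248832 multiplications (268^3). Strassen: 40353607 multiplications (7^9, after padding to 512x512). Strassen reduces 8 recursive multiplications to 7 at each level.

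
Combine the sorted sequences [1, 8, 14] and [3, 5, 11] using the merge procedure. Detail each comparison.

Merging process:

Compare 1 vs 3: take 1 from left. Merged: [1]
Compare 8 vs 3: take 3 from right. Merged: [1, 3]
Compare 8 vs 5: take 5 from right. Merged: [1, 3, 5]
Compare 8 vs 11: take 8 from left. Merged: [1, 3, 5, 8]
Compare 14 vs 11: take 11 from right. Merged: [1, 3, 5, 8, 11]
Append remaining from left: [14]. Merged: [1, 3, 5, 8, 11, 14]

Final merged array: [1, 3, 5, 8, 11, 14]
Total comparisons: 5

The merged array is [1, 3, 5, 8, 11, 14], requiring 5 comparisons. The merge step runs in O(n) time where n is the total number of elements.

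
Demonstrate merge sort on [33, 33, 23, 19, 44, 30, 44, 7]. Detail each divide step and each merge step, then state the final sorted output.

Merge sort trace:

Split: [33, 33, 23, 19, 44, 30, 44, 7] -> [33, 33, 23, 19] and [44, 30, 44, 7]
  Split: [33, 33, 23, 19] -> [33, 33] and [23, 19]
    Split: [33, 33] -> [33] and [33]
    Merge: [33] + [33] -> [33, 33]
    Split: [23, 19] -> [23] and [19]
    Merge: [23] + [19] -> [19, 23]
  Merge: [33, 33] + [19, 23] -> [19, 23, 33, 33]
  Split: [44, 30, 44, 7] -> [44, 30] and [44, 7]
    Split: [44, 30] -> [44] and [30]
    Merge: [44] + [30] -> [30, 44]
    Split: [44, 7] -> [44] and [7]
    Merge: [44] + [7] -> [7, 44]
  Merge: [30, 44] + [7, 44] -> [7, 30, 44, 44]
Merge: [19, 23, 33, 33] + [7, 30, 44, 44] -> [7, 19, 23, 30, 33, 33, 44, 44]

Final sorted array: [7, 19, 23, 30, 33, 33, 44, 44]

The merge sort proceeds by recursively splitting the array and merging sorted halves.
After all merges, the sorted array is [7, 19, 23, 30, 33, 33, 44, 44].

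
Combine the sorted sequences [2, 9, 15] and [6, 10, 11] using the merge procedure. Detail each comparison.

Merging process:

Compare 2 vs 6: take 2 from left. Merged: [2]
Compare 9 vs 6: take 6 from right. Merged: [2, 6]
Compare 9 vs 10: take 9 from left. Merged: [2, 6, 9]
Compare 15 vs 10: take 10 from right. Merged: [2, 6, 9, 10]
Compare 15 vs 11: take 11 from right. Merged: [2, 6, 9, 10, 11]
Append remaining from left: [15]. Merged: [2, 6, 9, 10, 11, 15]

Final merged array: [2, 6, 9, 10, 11, 15]
Total comparisons: 5

The merged array is [2, 6, 9, 10, 11, 15], requiring 5 comparisons. The merge step runs in O(n) time where n is the total number of elements.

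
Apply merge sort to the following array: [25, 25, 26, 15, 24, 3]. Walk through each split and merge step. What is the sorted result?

Merge sort trace:

Split: [25, 25, 26, 15, 24, 3] -> [25, 25, 26] and [15, 24, 3]
  Split: [25, 25, 26] -> [25] and [25, 26]
    Split: [25, 26] -> [25] and [26]
    Merge: [25] + [26] -> [25, 26]
  Merge: [25] + [25, 26] -> [25, 25, 26]
  Split: [15, 24, 3] -> [15] and [24, 3]
    Split: [24, 3] -> [24] and [3]
    Merge: [24] + [3] -> [3, 24]
  Merge: [15] + [3, 24] -> [3, 15, 24]
Merge: [25, 25, 26] + [3, 15, 24] -> [3, 15, 24, 25, 25, 26]

Final sorted array: [3, 15, 24, 25, 25, 26]

The merge sort proceeds by recursively splitting the array and merging sorted halves.
After all merges, the sorted array is [3, 15, 24, 25, 25, 26].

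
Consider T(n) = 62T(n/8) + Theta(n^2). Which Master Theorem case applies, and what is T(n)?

Master Theorem for T(n) = 62T(n/8) + O(n^2):

a = 62, b = 8, c = 2
log_b(a) = log_8(62) = 1.9847

Case 3: c = 2 > log_8(62) = 1.9847
T(n) = O(n^2) = O(n^2)

For T(n) = 62T(n/8) + O(n^2): log_8(62) = 1.9847. This is Case 3 of the Master Theorem (c > log_b(a), work dominated by root), giving O(n^2).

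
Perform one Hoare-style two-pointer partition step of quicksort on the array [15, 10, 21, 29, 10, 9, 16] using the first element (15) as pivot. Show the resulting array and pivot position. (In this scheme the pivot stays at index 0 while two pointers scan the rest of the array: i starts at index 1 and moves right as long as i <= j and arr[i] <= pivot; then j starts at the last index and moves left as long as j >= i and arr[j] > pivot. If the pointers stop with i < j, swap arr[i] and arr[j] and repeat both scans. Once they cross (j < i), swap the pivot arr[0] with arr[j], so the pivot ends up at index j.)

Hoare-style two-pointer partition with pivot = 15:

Initial array: [15, 10, 21, 29, 10, 9, 16]

Pointers start at i = 1, j = 6.
i stops at index 2 (arr[2]=21 > 15), j stops at index 5 (arr[5]=9 <= 15): swap arr[2] and arr[5], array becomes [15, 10, 9, 29, 10, 21, 16]
i stops at index 3 (arr[3]=29 > 15), j stops at index 4 (arr[4]=10 <= 15): swap arr[3] and arr[4], array becomes [15, 10, 9, 10, 29, 21, 16]
i ends at 4, j ends at 3: the pointers have crossed (j < i), so scanning stops.

Swap pivot arr[0] with arr[3] to place pivot at position 3: [10, 10, 9, 15, 29, 21, 16]
Pivot position: 3

After partitioning with pivot 15, the array becomes [10, 10, 9, 15, 29, 21, 16]. The pivot is placed at index 3. All elements to the left of the pivot are <= 15, and all elements to the right are > 15.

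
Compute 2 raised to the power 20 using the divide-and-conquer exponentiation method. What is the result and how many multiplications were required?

Computing 2^20 by squaring (build up from 2^1; each line after the first costs one multiplication):

2^1 = 2
2^2 = (2^1)^2 = 2^2 = 4
2^4 = (2^2)^2 = 4^2 = 16
2^5 = 2 * 2^4 = 2 * 16 = 32
2^10 = (2^5)^2 = 32^2 = 1024
2^20 = (2^10)^2 = 1024^2 = 1048576

Result: 1048576
Multiplications needed: 5 (5 lines after 2^1)

2^20 = 1048576. Using exponentiation by squaring, this requires 5 multiplications. The key idea: if the exponent is even, square the half-power; if odd, multiply by the base once.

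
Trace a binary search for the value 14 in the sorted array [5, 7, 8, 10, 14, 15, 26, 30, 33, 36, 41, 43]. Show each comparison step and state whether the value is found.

Binary search for 14 in [5, 7, 8, 10, 14, 15, 26, 30, 33, 36, 41, 43]:

lo=0, hi=11, mid=5, arr[mid]=15 -> 15 > 14, search left half
lo=0, hi=4, mid=2, arr[mid]=8 -> 8 < 14, search right half
lo=3, hi=4, mid=3, arr[mid]=10 -> 10 < 14, search right half
lo=4, hi=4, mid=4, arr[mid]=14 -> Found target at index 4!

Binary search finds 14 at index 4 after 4 comparisons. The search repeatedly halves the search space by comparing with the middle element.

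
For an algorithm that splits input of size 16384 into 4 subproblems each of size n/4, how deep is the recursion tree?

For divide and conquer with division factor 4:

Problem sizes at each level:
Level 0: 16384
Level 1: 4096
Level 2: 1024
Level 3: 256
Level 4: 64
Level 5: 16
Level 6: 4
Level 7: 1

The root is level 0 and the size-1 base case is level 7 (the tree spans levels 0 through 7, i.e. 8 levels counting the root), so the depth is the number of divisions: log_4(16384) = 7

The recursion tree depth is log_4(16384) = 7. At each level, the problem size is divided by 4, so it takes 7 divisions to reduce to a base case of size 1. The algorithm makes 4 recursive calls at each level.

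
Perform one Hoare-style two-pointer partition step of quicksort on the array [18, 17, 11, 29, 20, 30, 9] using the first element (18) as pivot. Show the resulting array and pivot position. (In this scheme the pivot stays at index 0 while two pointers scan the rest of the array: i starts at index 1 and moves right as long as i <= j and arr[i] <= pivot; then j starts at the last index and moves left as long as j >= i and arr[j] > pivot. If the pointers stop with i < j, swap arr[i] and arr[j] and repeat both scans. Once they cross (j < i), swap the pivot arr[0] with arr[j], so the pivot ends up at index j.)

Hoare-style two-pointer partition with pivot = 18:

Initial array: [18, 17, 11, 29, 20, 30, 9]

Pointers start at i = 1, j = 6.
i stops at index 3 (arr[3]=29 > 18), j stops at index 6 (arr[6]=9 <= 18): swap arr[3] and arr[6], array becomes [18, 17, 11, 9, 20, 30, 29]
i ends at 4, j ends at 3: the pointers have crossed (j < i), so scanning stops.

Swap pivot arr[0] with arr[3] to place pivot at position 3: [9, 17, 11, 18, 20, 30, 29]
Pivot position: 3

After partitioning with pivot 18, the array becomes [9, 17, 11, 18, 20, 30, 29]. The pivot is placed at index 3. All elements to the left of the pivot are <= 18, and all elements to the right are > 18.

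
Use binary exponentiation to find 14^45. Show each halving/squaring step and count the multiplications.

Computing 14^45 by squaring (build up from 14^1; each line after the first costs one multiplication):

14^1 = 14
14^2 = (14^1)^2 = 14^2 = 196
14^4 = (14^2)^2 = 196^2 = 38416
14^5 = 14 * 14^4 = 14 * 38416 = 537824
14^10 = (14^5)^2 = 537824^2 = 289254654976
14^11 = 14 * 14^10 = 14 * 289254654976 = 4049565169664
14^22 = (14^11)^2 = 4049565169664^2 = 16398978063355821105872896
14^44 = (14^22)^2 = 16398978063355821105872896^2 = 268926481522425436988250652599945506664302107426816
14^45 = 14 * 14^44 = 14 * 268926481522425436988250652599945506664302107426816 = 3764970741313956117835509136399237093300229503975424

Result: 3764970741313956117835509136399237093300229503975424
Multiplications needed: 8 (8 lines after 14^1)

14^45 = 3764970741313956117835509136399237093300229503975424. Using exponentiation by squaring, this requires 8 multiplications. The key idea: if the exponent is even, square the half-power; if odd, multiply by the base once.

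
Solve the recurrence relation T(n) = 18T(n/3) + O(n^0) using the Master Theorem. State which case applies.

Master Theorem for T(n) = 18T(n/3) + O(n^0):

a = 18, b = 3, c = 0
log_b(a) = log_3(18) = 2.6309

Case 1: c = 0 < log_3(18) = 2.6309
T(n) = O(n^(log_3 18))

For T(n) = 18T(n/3) + O(n^0): log_3(18) = 2.6309. This is Case 1 of the Master Theorem (c < log_b(a), work dominated by leaves), giving O(n^(log_3 18)).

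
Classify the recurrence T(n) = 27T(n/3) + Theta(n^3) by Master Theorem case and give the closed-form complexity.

Master Theorem for T(n) = 27T(n/3) + O(n^3):

a = 27, b = 3, c = 3
log_b(a) = log_3(27) = 3.0000

Case 2: c = 3 = log_3(27) = 3.0000
T(n) = O(n^3 log n) = O(n^3 log n)

For T(n) = 27T(n/3) + O(n^3): log_3(27) = 3.0000. This is Case 2 of the Master Theorem (c = log_b(a), equal work at all levels), giving O(n^3 log n).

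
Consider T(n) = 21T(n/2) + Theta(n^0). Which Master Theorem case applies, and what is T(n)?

Master Theorem for T(n) = 21T(n/2) + O(n^0):

a = 21, b = 2, c = 0
log_b(a) = log_2(21) = 4.3923

Case 1: c = 0 < log_2(21) = 4.3923
T(n) = O(n^(log_2 21))

For T(n) = 21T(n/2) + O(n^0): log_2(21) = 4.3923. This is Case 1 of the Master Theorem (c < log_b(a), work dominated by leaves), giving O(n^(log_2 21)).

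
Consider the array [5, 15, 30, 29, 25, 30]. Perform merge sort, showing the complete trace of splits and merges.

Merge sort trace:

Split: [5, 15, 30, 29, 25, 30] -> [5, 15, 30] and [29, 25, 30]
  Split: [5, 15, 30] -> [5] and [15, 30]
    Split: [15, 30] -> [15] and [30]
    Merge: [15] + [30] -> [15, 30]
  Merge: [5] + [15, 30] -> [5, 15, 30]
  Split: [29, 25, 30] -> [29] and [25, 30]
    Split: [25, 30] -> [25] and [30]
    Merge: [25] + [30] -> [25, 30]
  Merge: [29] + [25, 30] -> [25, 29, 30]
Merge: [5, 15, 30] + [25, 29, 30] -> [5, 15, 25, 29, 30, 30]

Final sorted array: [5, 15, 25, 29, 30, 30]

The merge sort proceeds by recursively splitting the array and merging sorted halves.
After all merges, the sorted array is [5, 15, 25, 29, 30, 30].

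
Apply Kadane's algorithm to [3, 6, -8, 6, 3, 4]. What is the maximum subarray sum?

Using Kadane's algorithm on [3, 6, -8, 6, 3, 4]:

Scanning through the array:
Position 1 (value 6): max_ending_here = 9, max_so_far = 9
Position 2 (value -8): max_ending_here = 1, max_so_far = 9
Position 3 (value 6): max_ending_here = 7, max_so_far = 9
Position 4 (value 3): max_ending_here = 10, max_so_far = 10
Position 5 (value 4): max_ending_here = 14, max_so_far = 14

Maximum subarray: [3, 6, -8, 6, 3, 4]
Maximum sum: 14

The maximum subarray is [3, 6, -8, 6, 3, 4] with sum 14. This subarray runs from index 0 to index 5.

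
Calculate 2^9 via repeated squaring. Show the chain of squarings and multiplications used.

Computing 2^9 by squaring (build up from 2^1; each line after the first costs one multiplication):

2^1 = 2
2^2 = (2^1)^2 = 2^2 = 4
2^4 = (2^2)^2 = 4^2 = 16
2^8 = (2^4)^2 = 16^2 = 256
2^9 = 2 * 2^8 = 2 * 256 = 512

Result: 512
Multiplications needed: 4 (4 lines after 2^1)

2^9 = 512. Using exponentiation by squaring, this requires 4 multiplications. The key idea: if the exponent is even, square the half-power; if odd, multiply by the base once.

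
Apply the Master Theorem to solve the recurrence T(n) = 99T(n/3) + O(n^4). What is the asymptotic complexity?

Master Theorem for T(n) = 99T(n/3) + O(n^4):

a = 99, b = 3, c = 4
log_b(a) = log_3(99) = 4.1827

Case 1: c = 4 < log_3(99) = 4.1827
T(n) = O(n^(log_3 99))

For T(n) = 99T(n/3) + O(n^4): log_3(99) = 4.1827. This is Case 1 of the Master Theorem (c < log_b(a), work dominated by leaves), giving O(n^(log_3 99)).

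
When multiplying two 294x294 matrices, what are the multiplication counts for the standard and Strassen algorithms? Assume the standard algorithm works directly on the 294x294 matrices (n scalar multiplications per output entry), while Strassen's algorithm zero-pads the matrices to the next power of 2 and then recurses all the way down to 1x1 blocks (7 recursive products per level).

Matrix multiplication for 294x294 matrices:

Strassen's algorithm requires power-of-2 dimensions. Pad 294x294 to 512x512 (next power of 2).

Standard algorithm: 294^3 = 25412184 multiplications
Strassen's algorithm: 7^(log2(512)) = 7^9 = 40353607 multiplications
Difference: 25412184 - 40353607 = -14941423 (Strassen uses MORE here due to padding overhead — for small or just-over-power-of-2 n, padding can outweigh the per-level savings)

Standard: 25412184 multiplications (294^3). Strassen: 40353607 multiplications (7^9, after padding to 512x512). Strassen reduces 8 recursive multiplications to 7 at each level.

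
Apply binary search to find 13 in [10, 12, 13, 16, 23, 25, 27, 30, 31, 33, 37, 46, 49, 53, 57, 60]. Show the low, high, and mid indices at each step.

Binary search for 13 in [10, 12, 13, 16, 23, 25, 27, 30, 31, 33, 37, 46, 49, 53, 57, 60]:

lo=0, hi=15, mid=7, arr[mid]=30 -> 30 > 13, search left half
lo=0, hi=6, mid=3, arr[mid]=16 -> 16 > 13, search left half
lo=0, hi=2, mid=1, arr[mid]=12 -> 12 < 13, search right half
lo=2, hi=2, mid=2, arr[mid]=13 -> Found target at index 2!

Binary search finds 13 at index 2 after 4 comparisons. The search repeatedly halves the search space by comparing with the middle element.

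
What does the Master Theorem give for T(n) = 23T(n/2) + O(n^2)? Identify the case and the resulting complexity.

Master Theorem for T(n) = 23T(n/2) + O(n^2):

a = 23, b = 2, c = 2
log_b(a) = log_2(23) = 4.5236

Case 1: c = 2 < log_2(23) = 4.5236
T(n) = O(n^(log_2 23))

For T(n) = 23T(n/2) + O(n^2): log_2(23) = 4.5236. This is Case 1 of the Master Theorem (c < log_b(a), work dominated by leaves), giving O(n^(log_2 23)).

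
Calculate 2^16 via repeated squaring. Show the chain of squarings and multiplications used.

Computing 2^16 by squaring (build up from 2^1; each line after the first costs one multiplication):

2^1 = 2
2^2 = (2^1)^2 = 2^2 = 4
2^4 = (2^2)^2 = 4^2 = 16
2^8 = (2^4)^2 = 16^2 = 256
2^16 = (2^8)^2 = 256^2 = 65536

Result: 65536
Multiplications needed: 4 (4 lines after 2^1)

2^16 = 65536. Using exponentiation by squaring, this requires 4 multiplications. The key idea: if the exponent is even, square the half-power; if odd, multiply by the base once.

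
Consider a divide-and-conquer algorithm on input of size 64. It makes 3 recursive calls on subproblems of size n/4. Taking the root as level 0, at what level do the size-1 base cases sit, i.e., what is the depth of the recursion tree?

For divide and conquer with division factor 4:

Problem sizes at each level:
Level 0: 64
Level 1: 16
Level 2: 4
Level 3: 1

The root is level 0 and the size-1 base case is level 3 (the tree spans levels 0 through 3, i.e. 4 levels counting the root), so the depth is the number of divisions: log_4(64) = 3

The recursion tree depth is log_4(64) = 3. At each level, the problem size is divided by 4, so it takes 3 divisions to reduce to a base case of size 1. The algorithm makes 3 recursive calls at each level.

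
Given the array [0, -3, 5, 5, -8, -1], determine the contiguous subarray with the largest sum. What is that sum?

Using Kadane's algorithm on [0, -3, 5, 5, -8, -1]:

Scanning through the array:
Position 1 (value -3): max_ending_here = -3, max_so_far = 0
Position 2 (value 5): max_ending_here = 5, max_so_far = 5
Position 3 (value 5): max_ending_here = 10, max_so_far = 10
Position 4 (value -8): max_ending_here = 2, max_so_far = 10
Position 5 (value -1): max_ending_here = 1, max_so_far = 10

Maximum subarray: [5, 5]
Maximum sum: 10

The maximum subarray is [5, 5] with sum 10. This subarray runs from index 2 to index 3.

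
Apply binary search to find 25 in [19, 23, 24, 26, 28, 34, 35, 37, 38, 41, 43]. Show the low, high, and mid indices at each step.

Binary search for 25 in [19, 23, 24, 26, 28, 34, 35, 37, 38, 41, 43]:

lo=0, hi=10, mid=5, arr[mid]=34 -> 34 > 25, search left half
lo=0, hi=4, mid=2, arr[mid]=24 -> 24 < 25, search right half
lo=3, hi=4, mid=3, arr[mid]=26 -> 26 > 25, search left half
lo=3 > hi=2, target 25 not found

Binary search determines that 25 is not in the array after 3 comparisons. The search space was exhausted without finding the target.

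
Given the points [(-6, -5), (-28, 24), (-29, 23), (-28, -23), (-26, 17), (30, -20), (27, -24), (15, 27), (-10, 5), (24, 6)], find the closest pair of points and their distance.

Computing all pairwise distances among 10 points:

d((-6, -5), (-28, 24)) = 36.4005
d((-6, -5), (-29, 23)) = 36.2353
d((-6, -5), (-28, -23)) = 28.4253
d((-6, -5), (-26, 17)) = 29.7321
d((-6, -5), (30, -20)) = 39.0
d((-6, -5), (27, -24)) = 38.0789
d((-6, -5), (15, 27)) = 38.2753
d((-6, -5), (-10, 5)) = 10.7703
d((-6, -5), (24, 6)) = 31.9531
d((-28, 24), (-29, 23)) = 1.4142 <-- minimum
d((-28, 24), (-28, -23)) = 47.0
d((-28, 24), (-26, 17)) = 7.2801
d((-28, 24), (30, -20)) = 72.8011
d((-28, 24), (27, -24)) = 73.0
d((-28, 24), (15, 27)) = 43.1045
d((-28, 24), (-10, 5)) = 26.1725
d((-28, 24), (24, 6)) = 55.0273
d((-29, 23), (-28, -23)) = 46.0109
d((-29, 23), (-26, 17)) = 6.7082
d((-29, 23), (30, -20)) = 73.0068
d((-29, 23), (27, -24)) = 73.1095
d((-29, 23), (15, 27)) = 44.1814
d((-29, 23), (-10, 5)) = 26.1725
d((-29, 23), (24, 6)) = 55.6597
d((-28, -23), (-26, 17)) = 40.05
d((-28, -23), (30, -20)) = 58.0775
d((-28, -23), (27, -24)) = 55.0091
d((-28, -23), (15, 27)) = 65.9469
d((-28, -23), (-10, 5)) = 33.2866
d((-28, -23), (24, 6)) = 59.5399
d((-26, 17), (30, -20)) = 67.1193
d((-26, 17), (27, -24)) = 67.0075
d((-26, 17), (15, 27)) = 42.2019
d((-26, 17), (-10, 5)) = 20.0
d((-26, 17), (24, 6)) = 51.1957
d((30, -20), (27, -24)) = 5.0
d((30, -20), (15, 27)) = 49.3356
d((30, -20), (-10, 5)) = 47.1699
d((30, -20), (24, 6)) = 26.6833
d((27, -24), (15, 27)) = 52.3927
d((27, -24), (-10, 5)) = 47.0106
d((27, -24), (24, 6)) = 30.1496
d((15, 27), (-10, 5)) = 33.3017
d((15, 27), (24, 6)) = 22.8473
d((-10, 5), (24, 6)) = 34.0147

Closest pair: (-28, 24) and (-29, 23) with distance 1.4142

The closest pair is (-28, 24) and (-29, 23) with Euclidean distance 1.4142. For 10 points, brute-force pairwise comparison is shown above. For large n, the divide-and-conquer algorithm (sort by x, recurse on halves, check the dividing strip) achieves O(n log n).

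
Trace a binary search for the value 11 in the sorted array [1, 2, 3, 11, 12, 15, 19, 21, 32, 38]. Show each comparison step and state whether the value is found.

Binary search for 11 in [1, 2, 3, 11, 12, 15, 19, 21, 32, 38]:

lo=0, hi=9, mid=4, arr[mid]=12 -> 12 > 11, search left half
lo=0, hi=3, mid=1, arr[mid]=2 -> 2 < 11, search right half
lo=2, hi=3, mid=2, arr[mid]=3 -> 3 < 11, search right half
lo=3, hi=3, mid=3, arr[mid]=11 -> Found target at index 3!

Binary search finds 11 at index 3 after 4 comparisons. The search repeatedly halves the search space by comparing with the middle element.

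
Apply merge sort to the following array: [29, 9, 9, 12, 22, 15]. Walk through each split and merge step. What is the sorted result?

Merge sort trace:

Split: [29, 9, 9, 12, 22, 15] -> [29, 9, 9] and [12, 22, 15]
  Split: [29, 9, 9] -> [29] and [9, 9]
    Split: [9, 9] -> [9] and [9]
    Merge: [9] + [9] -> [9, 9]
  Merge: [29] + [9, 9] -> [9, 9, 29]
  Split: [12, 22, 15] -> [12] and [22, 15]
    Split: [22, 15] -> [22] and [15]
    Merge: [22] + [15] -> [15, 22]
  Merge: [12] + [15, 22] -> [12, 15, 22]
Merge: [9, 9, 29] + [12, 15, 22] -> [9, 9, 12, 15, 22, 29]

Final sorted array: [9, 9, 12, 15, 22, 29]

The merge sort proceeds by recursively splitting the array and merging sorted halves.
After all merges, the sorted array is [9, 9, 12, 15, 22, 29].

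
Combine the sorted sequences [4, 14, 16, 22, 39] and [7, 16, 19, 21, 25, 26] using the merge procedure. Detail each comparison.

Merging process:

Compare 4 vs 7: take 4 from left. Merged: [4]
Compare 14 vs 7: take 7 from right. Merged: [4, 7]
Compare 14 vs 16: take 14 from left. Merged: [4, 7, 14]
Compare 16 vs 16: take 16 from left. Merged: [4, 7, 14, 16]
Compare 22 vs 16: take 16 from right. Merged: [4, 7, 14, 16, 16]
Compare 22 vs 19: take 19 from right. Merged: [4, 7, 14, 16, 16, 19]
Compare 22 vs 21: take 21 from right. Merged: [4, 7, 14, 16, 16, 19, 21]
Compare 22 vs 25: take 22 from left. Merged: [4, 7, 14, 16, 16, 19, 21, 22]
Compare 39 vs 25: take 25 from right. Merged: [4, 7, 14, 16, 16, 19, 21, 22, 25]
Compare 39 vs 26: take 26 from right. Merged: [4, 7, 14, 16, 16, 19, 21, 22, 25, 26]
Append remaining from left: [39]. Merged: [4, 7, 14, 16, 16, 19, 21, 22, 25, 26, 39]

Final merged array: [4, 7, 14, 16, 16, 19, 21, 22, 25, 26, 39]
Total comparisons: 10

The merged array is [4, 7, 14, 16, 16, 19, 21, 22, 25, 26, 39], requiring 10 comparisons. The merge step runs in O(n) time where n is the total number of elements.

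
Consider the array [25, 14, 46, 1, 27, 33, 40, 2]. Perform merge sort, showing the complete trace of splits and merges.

Merge sort trace:

Split: [25, 14, 46, 1, 27, 33, 40, 2] -> [25, 14, 46, 1] and [27, 33, 40, 2]
  Split: [25, 14, 46, 1] -> [25, 14] and [46, 1]
    Split: [25, 14] -> [25] and [14]
    Merge: [25] + [14] -> [14, 25]
    Split: [46, 1] -> [46] and [1]
    Merge: [46] + [1] -> [1, 46]
  Merge: [14, 25] + [1, 46] -> [1, 14, 25, 46]
  Split: [27, 33, 40, 2] -> [27, 33] and [40, 2]
    Split: [27, 33] -> [27] and [33]
    Merge: [27] + [33] -> [27, 33]
    Split: [40, 2] -> [40] and [2]
    Merge: [40] + [2] -> [2, 40]
  Merge: [27, 33] + [2, 40] -> [2, 27, 33, 40]
Merge: [1, 14, 25, 46] + [2, 27, 33, 40] -> [1, 2, 14, 25, 27, 33, 40, 46]

Final sorted array: [1, 2, 14, 25, 27, 33, 40, 46]

The merge sort proceeds by recursively splitting the array and merging sorted halves.
After all merges, the sorted array is [1, 2, 14, 25, 27, 33, 40, 46].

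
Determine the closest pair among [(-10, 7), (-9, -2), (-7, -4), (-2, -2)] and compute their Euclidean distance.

Computing all pairwise distances among 4 points:

d((-10, 7), (-9, -2)) = 9.0554
d((-10, 7), (-7, -4)) = 11.4018
d((-10, 7), (-2, -2)) = 12.0416
d((-9, -2), (-7, -4)) = 2.8284 <-- minimum
d((-9, -2), (-2, -2)) = 7.0
d((-7, -4), (-2, -2)) = 5.3852

Closest pair: (-9, -2) and (-7, -4) with distance 2.8284

The closest pair is (-9, -2) and (-7, -4) with Euclidean distance 2.8284. For 4 points, brute-force pairwise comparison is shown above. For large n, the divide-and-conquer algorithm (sort by x, recurse on halves, check the dividing strip) achieves O(n log n).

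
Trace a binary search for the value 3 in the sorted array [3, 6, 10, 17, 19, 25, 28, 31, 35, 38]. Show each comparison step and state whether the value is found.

Binary search for 3 in [3, 6, 10, 17, 19, 25, 28, 31, 35, 38]:

lo=0, hi=9, mid=4, arr[mid]=19 -> 19 > 3, search left half
lo=0, hi=3, mid=1, arr[mid]=6 -> 6 > 3, search left half
lo=0, hi=0, mid=0, arr[mid]=3 -> Found target at index 0!

Binary search finds 3 at index 0 after 3 comparisons. The search repeatedly halves the search space by comparing with the middle element.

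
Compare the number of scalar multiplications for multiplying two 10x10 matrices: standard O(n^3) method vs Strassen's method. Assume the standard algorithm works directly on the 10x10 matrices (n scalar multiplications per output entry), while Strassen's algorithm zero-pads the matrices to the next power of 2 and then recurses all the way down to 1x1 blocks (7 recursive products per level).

Matrix multiplication for 10x10 matrices:

Strassen's algorithm requires power-of-2 dimensions. Pad 10x10 to 16x16 (next power of 2).

Standard algorithm: 10^3 = 1000 multiplications
Strassen's algorithm: 7^(log2(16)) = 7^4 = 2401 multiplications
Difference: 1000 - 2401 = -1401 (Strassen uses MORE here due to padding overhead — for small or just-over-power-of-2 n, padding can outweigh the per-level savings)

Standard: 1000 multiplications (10^3). Strassen: 2401 multiplications (7^4, after padding to 16x16). Strassen reduces 8 recursive multiplications to 7 at each level.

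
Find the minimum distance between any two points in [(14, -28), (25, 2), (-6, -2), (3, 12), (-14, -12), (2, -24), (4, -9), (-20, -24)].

Computing all pairwise distances among 8 points:

d((14, -28), (25, 2)) = 31.9531
d((14, -28), (-6, -2)) = 32.8024
d((14, -28), (3, 12)) = 41.4849
d((14, -28), (-14, -12)) = 32.249
d((14, -28), (2, -24)) = 12.6491
d((14, -28), (4, -9)) = 21.4709
d((14, -28), (-20, -24)) = 34.2345
d((25, 2), (-6, -2)) = 31.257
d((25, 2), (3, 12)) = 24.1661
d((25, 2), (-14, -12)) = 41.4367
d((25, 2), (2, -24)) = 34.7131
d((25, 2), (4, -9)) = 23.7065
d((25, 2), (-20, -24)) = 51.9711
d((-6, -2), (3, 12)) = 16.6433
d((-6, -2), (-14, -12)) = 12.8062
d((-6, -2), (2, -24)) = 23.4094
d((-6, -2), (4, -9)) = 12.2066 <-- minimum
d((-6, -2), (-20, -24)) = 26.0768
d((3, 12), (-14, -12)) = 29.4109
d((3, 12), (2, -24)) = 36.0139
d((3, 12), (4, -9)) = 21.0238
d((3, 12), (-20, -24)) = 42.72
d((-14, -12), (2, -24)) = 20.0
d((-14, -12), (4, -9)) = 18.2483
d((-14, -12), (-20, -24)) = 13.4164
d((2, -24), (4, -9)) = 15.1327
d((2, -24), (-20, -24)) = 22.0
d((4, -9), (-20, -24)) = 28.3019

Closest pair: (-6, -2) and (4, -9) with distance 12.2066

The closest pair is (-6, -2) and (4, -9) with Euclidean distance 12.2066. For 8 points, brute-force pairwise comparison is shown above. For large n, the divide-and-conquer algorithm (sort by x, recurse on halves, check the dividing strip) achieves O(n log n).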